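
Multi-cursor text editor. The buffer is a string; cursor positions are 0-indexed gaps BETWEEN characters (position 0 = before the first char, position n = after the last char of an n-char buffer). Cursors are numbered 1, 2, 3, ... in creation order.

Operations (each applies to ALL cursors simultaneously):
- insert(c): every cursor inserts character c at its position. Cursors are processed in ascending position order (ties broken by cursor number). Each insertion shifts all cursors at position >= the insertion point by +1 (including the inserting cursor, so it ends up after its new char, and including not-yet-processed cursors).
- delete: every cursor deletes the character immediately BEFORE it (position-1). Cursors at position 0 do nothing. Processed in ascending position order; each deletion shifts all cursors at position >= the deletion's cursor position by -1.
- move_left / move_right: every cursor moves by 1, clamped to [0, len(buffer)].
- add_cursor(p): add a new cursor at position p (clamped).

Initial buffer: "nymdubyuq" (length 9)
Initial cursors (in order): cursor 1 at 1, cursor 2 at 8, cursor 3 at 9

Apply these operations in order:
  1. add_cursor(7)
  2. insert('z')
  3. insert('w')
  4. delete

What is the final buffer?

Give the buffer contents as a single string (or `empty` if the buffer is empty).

After op 1 (add_cursor(7)): buffer="nymdubyuq" (len 9), cursors c1@1 c4@7 c2@8 c3@9, authorship .........
After op 2 (insert('z')): buffer="nzymdubyzuzqz" (len 13), cursors c1@2 c4@9 c2@11 c3@13, authorship .1......4.2.3
After op 3 (insert('w')): buffer="nzwymdubyzwuzwqzw" (len 17), cursors c1@3 c4@11 c2@14 c3@17, authorship .11......44.22.33
After op 4 (delete): buffer="nzymdubyzuzqz" (len 13), cursors c1@2 c4@9 c2@11 c3@13, authorship .1......4.2.3

Answer: nzymdubyzuzqz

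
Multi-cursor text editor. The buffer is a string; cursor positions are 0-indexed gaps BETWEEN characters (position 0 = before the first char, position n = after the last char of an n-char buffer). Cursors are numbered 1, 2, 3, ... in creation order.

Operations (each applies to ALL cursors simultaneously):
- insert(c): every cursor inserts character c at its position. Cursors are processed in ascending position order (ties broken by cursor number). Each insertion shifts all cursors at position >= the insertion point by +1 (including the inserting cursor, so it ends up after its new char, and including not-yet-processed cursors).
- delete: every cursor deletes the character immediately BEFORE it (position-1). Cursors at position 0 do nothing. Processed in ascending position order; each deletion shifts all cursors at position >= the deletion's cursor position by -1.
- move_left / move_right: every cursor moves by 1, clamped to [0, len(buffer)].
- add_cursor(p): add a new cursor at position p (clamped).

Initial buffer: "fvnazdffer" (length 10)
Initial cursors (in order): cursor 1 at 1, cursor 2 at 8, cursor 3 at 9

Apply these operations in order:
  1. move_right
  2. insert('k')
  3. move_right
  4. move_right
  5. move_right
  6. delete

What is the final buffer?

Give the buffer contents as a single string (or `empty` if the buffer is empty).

After op 1 (move_right): buffer="fvnazdffer" (len 10), cursors c1@2 c2@9 c3@10, authorship ..........
After op 2 (insert('k')): buffer="fvknazdffekrk" (len 13), cursors c1@3 c2@11 c3@13, authorship ..1.......2.3
After op 3 (move_right): buffer="fvknazdffekrk" (len 13), cursors c1@4 c2@12 c3@13, authorship ..1.......2.3
After op 4 (move_right): buffer="fvknazdffekrk" (len 13), cursors c1@5 c2@13 c3@13, authorship ..1.......2.3
After op 5 (move_right): buffer="fvknazdffekrk" (len 13), cursors c1@6 c2@13 c3@13, authorship ..1.......2.3
After op 6 (delete): buffer="fvknadffek" (len 10), cursors c1@5 c2@10 c3@10, authorship ..1......2

Answer: fvknadffek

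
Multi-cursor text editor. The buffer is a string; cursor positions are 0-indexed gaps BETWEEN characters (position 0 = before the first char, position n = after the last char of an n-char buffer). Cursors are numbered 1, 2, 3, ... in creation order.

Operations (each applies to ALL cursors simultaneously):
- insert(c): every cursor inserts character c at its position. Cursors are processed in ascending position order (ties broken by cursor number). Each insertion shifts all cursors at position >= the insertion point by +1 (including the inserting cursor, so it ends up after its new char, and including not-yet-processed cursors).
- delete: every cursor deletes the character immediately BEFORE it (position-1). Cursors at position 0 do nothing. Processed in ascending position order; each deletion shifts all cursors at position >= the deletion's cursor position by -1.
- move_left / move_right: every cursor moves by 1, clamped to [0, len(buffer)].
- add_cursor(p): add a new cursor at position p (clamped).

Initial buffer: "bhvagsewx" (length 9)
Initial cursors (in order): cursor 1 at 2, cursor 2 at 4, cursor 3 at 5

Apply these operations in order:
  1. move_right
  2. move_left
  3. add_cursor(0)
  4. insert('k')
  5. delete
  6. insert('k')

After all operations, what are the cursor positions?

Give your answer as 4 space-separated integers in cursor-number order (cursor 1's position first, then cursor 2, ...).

Answer: 4 7 9 1

Derivation:
After op 1 (move_right): buffer="bhvagsewx" (len 9), cursors c1@3 c2@5 c3@6, authorship .........
After op 2 (move_left): buffer="bhvagsewx" (len 9), cursors c1@2 c2@4 c3@5, authorship .........
After op 3 (add_cursor(0)): buffer="bhvagsewx" (len 9), cursors c4@0 c1@2 c2@4 c3@5, authorship .........
After op 4 (insert('k')): buffer="kbhkvakgksewx" (len 13), cursors c4@1 c1@4 c2@7 c3@9, authorship 4..1..2.3....
After op 5 (delete): buffer="bhvagsewx" (len 9), cursors c4@0 c1@2 c2@4 c3@5, authorship .........
After op 6 (insert('k')): buffer="kbhkvakgksewx" (len 13), cursors c4@1 c1@4 c2@7 c3@9, authorship 4..1..2.3....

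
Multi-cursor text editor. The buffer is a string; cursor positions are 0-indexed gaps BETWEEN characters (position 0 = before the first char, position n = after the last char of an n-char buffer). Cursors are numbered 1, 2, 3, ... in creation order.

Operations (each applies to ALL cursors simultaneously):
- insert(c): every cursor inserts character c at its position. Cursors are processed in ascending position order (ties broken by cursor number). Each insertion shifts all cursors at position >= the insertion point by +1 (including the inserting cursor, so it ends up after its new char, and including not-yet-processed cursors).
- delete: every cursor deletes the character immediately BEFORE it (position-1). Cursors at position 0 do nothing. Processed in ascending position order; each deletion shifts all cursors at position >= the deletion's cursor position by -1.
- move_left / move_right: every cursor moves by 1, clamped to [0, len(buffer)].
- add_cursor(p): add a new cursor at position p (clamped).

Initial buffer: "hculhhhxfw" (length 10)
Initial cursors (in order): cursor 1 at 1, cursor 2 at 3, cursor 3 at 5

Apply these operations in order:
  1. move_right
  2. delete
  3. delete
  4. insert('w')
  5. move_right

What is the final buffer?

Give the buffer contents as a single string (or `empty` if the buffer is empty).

After op 1 (move_right): buffer="hculhhhxfw" (len 10), cursors c1@2 c2@4 c3@6, authorship ..........
After op 2 (delete): buffer="huhhxfw" (len 7), cursors c1@1 c2@2 c3@3, authorship .......
After op 3 (delete): buffer="hxfw" (len 4), cursors c1@0 c2@0 c3@0, authorship ....
After op 4 (insert('w')): buffer="wwwhxfw" (len 7), cursors c1@3 c2@3 c3@3, authorship 123....
After op 5 (move_right): buffer="wwwhxfw" (len 7), cursors c1@4 c2@4 c3@4, authorship 123....

Answer: wwwhxfw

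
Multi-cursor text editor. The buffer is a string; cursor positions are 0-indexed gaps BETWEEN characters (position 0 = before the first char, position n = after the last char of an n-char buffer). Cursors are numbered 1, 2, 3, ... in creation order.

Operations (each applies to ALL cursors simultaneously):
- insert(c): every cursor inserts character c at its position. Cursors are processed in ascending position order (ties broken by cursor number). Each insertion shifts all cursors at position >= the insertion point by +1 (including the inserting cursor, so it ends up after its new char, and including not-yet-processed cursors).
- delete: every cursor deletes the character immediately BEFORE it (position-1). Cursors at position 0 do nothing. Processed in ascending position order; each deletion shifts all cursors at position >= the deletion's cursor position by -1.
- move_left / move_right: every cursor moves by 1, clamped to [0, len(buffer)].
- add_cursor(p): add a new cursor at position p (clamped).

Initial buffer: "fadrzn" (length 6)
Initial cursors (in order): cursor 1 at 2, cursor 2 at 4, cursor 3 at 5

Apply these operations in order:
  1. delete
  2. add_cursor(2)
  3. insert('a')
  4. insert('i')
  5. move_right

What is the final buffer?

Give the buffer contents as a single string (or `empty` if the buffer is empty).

Answer: faidaaaiiin

Derivation:
After op 1 (delete): buffer="fdn" (len 3), cursors c1@1 c2@2 c3@2, authorship ...
After op 2 (add_cursor(2)): buffer="fdn" (len 3), cursors c1@1 c2@2 c3@2 c4@2, authorship ...
After op 3 (insert('a')): buffer="fadaaan" (len 7), cursors c1@2 c2@6 c3@6 c4@6, authorship .1.234.
After op 4 (insert('i')): buffer="faidaaaiiin" (len 11), cursors c1@3 c2@10 c3@10 c4@10, authorship .11.234234.
After op 5 (move_right): buffer="faidaaaiiin" (len 11), cursors c1@4 c2@11 c3@11 c4@11, authorship .11.234234.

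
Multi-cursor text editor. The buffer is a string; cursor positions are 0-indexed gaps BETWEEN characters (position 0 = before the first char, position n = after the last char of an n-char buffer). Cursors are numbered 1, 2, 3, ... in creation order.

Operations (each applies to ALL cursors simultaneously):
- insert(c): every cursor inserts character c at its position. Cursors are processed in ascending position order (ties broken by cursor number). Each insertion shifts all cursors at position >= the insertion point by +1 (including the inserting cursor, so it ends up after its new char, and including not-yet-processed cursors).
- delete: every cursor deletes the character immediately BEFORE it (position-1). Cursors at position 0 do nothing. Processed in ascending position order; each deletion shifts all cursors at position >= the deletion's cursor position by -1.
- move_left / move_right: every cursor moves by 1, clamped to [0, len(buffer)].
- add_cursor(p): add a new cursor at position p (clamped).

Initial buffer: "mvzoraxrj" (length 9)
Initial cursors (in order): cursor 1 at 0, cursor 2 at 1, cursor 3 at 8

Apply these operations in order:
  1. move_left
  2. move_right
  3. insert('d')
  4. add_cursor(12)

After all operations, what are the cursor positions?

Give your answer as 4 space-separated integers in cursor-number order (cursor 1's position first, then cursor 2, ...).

Answer: 3 3 11 12

Derivation:
After op 1 (move_left): buffer="mvzoraxrj" (len 9), cursors c1@0 c2@0 c3@7, authorship .........
After op 2 (move_right): buffer="mvzoraxrj" (len 9), cursors c1@1 c2@1 c3@8, authorship .........
After op 3 (insert('d')): buffer="mddvzoraxrdj" (len 12), cursors c1@3 c2@3 c3@11, authorship .12.......3.
After op 4 (add_cursor(12)): buffer="mddvzoraxrdj" (len 12), cursors c1@3 c2@3 c3@11 c4@12, authorship .12.......3.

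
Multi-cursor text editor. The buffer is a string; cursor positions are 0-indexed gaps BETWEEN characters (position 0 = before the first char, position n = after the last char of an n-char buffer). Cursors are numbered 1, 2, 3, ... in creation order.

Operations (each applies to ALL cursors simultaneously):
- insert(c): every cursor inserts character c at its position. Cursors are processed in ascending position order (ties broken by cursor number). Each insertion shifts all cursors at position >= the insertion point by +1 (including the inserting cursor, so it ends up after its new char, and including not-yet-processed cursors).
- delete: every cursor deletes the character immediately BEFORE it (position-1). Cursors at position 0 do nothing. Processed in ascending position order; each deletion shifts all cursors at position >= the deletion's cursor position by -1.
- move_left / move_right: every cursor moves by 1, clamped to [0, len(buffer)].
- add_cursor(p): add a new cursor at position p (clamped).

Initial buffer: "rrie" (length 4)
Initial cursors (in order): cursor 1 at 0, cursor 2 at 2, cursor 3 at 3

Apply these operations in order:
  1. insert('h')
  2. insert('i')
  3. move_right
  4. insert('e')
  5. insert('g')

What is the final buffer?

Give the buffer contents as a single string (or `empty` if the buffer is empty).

Answer: hiregrhiieghieeg

Derivation:
After op 1 (insert('h')): buffer="hrrhihe" (len 7), cursors c1@1 c2@4 c3@6, authorship 1..2.3.
After op 2 (insert('i')): buffer="hirrhiihie" (len 10), cursors c1@2 c2@6 c3@9, authorship 11..22.33.
After op 3 (move_right): buffer="hirrhiihie" (len 10), cursors c1@3 c2@7 c3@10, authorship 11..22.33.
After op 4 (insert('e')): buffer="hirerhiiehiee" (len 13), cursors c1@4 c2@9 c3@13, authorship 11.1.22.233.3
After op 5 (insert('g')): buffer="hiregrhiieghieeg" (len 16), cursors c1@5 c2@11 c3@16, authorship 11.11.22.2233.33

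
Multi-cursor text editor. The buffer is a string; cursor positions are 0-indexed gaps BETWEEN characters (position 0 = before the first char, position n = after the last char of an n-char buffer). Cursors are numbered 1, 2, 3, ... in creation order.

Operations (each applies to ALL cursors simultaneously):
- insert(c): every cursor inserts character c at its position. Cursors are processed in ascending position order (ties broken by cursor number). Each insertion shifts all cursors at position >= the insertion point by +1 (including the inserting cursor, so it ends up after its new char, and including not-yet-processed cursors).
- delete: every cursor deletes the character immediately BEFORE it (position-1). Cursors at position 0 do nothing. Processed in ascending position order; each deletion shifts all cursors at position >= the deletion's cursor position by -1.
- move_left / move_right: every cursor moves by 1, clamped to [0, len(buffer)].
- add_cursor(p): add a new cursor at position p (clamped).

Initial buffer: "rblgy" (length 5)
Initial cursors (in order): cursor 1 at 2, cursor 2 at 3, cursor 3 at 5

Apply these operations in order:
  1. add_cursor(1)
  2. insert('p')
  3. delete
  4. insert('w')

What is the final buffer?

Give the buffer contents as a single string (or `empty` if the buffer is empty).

Answer: rwbwlwgyw

Derivation:
After op 1 (add_cursor(1)): buffer="rblgy" (len 5), cursors c4@1 c1@2 c2@3 c3@5, authorship .....
After op 2 (insert('p')): buffer="rpbplpgyp" (len 9), cursors c4@2 c1@4 c2@6 c3@9, authorship .4.1.2..3
After op 3 (delete): buffer="rblgy" (len 5), cursors c4@1 c1@2 c2@3 c3@5, authorship .....
After op 4 (insert('w')): buffer="rwbwlwgyw" (len 9), cursors c4@2 c1@4 c2@6 c3@9, authorship .4.1.2..3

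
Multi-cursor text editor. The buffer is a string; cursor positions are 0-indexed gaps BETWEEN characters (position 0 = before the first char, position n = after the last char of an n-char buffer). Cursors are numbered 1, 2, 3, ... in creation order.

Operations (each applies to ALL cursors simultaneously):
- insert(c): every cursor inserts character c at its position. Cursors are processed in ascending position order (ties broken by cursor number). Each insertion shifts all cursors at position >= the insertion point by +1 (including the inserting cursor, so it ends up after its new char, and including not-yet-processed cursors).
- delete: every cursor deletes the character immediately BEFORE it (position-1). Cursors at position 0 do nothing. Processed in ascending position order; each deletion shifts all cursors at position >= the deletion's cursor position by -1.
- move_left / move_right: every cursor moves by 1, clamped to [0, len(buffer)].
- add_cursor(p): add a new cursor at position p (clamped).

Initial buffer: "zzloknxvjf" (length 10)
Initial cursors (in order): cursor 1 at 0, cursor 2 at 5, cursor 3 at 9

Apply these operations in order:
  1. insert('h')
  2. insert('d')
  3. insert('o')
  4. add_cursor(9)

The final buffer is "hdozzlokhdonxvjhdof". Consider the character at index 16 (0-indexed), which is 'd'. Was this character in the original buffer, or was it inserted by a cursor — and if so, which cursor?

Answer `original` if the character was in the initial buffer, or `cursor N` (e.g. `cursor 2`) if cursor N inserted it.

Answer: cursor 3

Derivation:
After op 1 (insert('h')): buffer="hzzlokhnxvjhf" (len 13), cursors c1@1 c2@7 c3@12, authorship 1.....2....3.
After op 2 (insert('d')): buffer="hdzzlokhdnxvjhdf" (len 16), cursors c1@2 c2@9 c3@15, authorship 11.....22....33.
After op 3 (insert('o')): buffer="hdozzlokhdonxvjhdof" (len 19), cursors c1@3 c2@11 c3@18, authorship 111.....222....333.
After op 4 (add_cursor(9)): buffer="hdozzlokhdonxvjhdof" (len 19), cursors c1@3 c4@9 c2@11 c3@18, authorship 111.....222....333.
Authorship (.=original, N=cursor N): 1 1 1 . . . . . 2 2 2 . . . . 3 3 3 .
Index 16: author = 3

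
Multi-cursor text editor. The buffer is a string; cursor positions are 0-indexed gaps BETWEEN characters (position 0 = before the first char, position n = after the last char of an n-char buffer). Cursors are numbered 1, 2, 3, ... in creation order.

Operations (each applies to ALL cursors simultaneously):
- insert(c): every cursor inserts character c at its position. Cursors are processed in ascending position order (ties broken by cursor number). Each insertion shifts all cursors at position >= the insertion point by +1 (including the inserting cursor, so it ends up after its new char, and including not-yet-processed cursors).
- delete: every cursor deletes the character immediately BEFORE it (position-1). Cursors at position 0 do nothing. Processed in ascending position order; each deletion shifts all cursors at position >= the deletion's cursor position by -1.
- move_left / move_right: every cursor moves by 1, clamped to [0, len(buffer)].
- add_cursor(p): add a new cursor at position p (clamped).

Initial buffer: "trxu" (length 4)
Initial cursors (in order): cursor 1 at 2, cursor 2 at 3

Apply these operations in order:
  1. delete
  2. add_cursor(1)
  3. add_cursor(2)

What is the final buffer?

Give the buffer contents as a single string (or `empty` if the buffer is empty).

After op 1 (delete): buffer="tu" (len 2), cursors c1@1 c2@1, authorship ..
After op 2 (add_cursor(1)): buffer="tu" (len 2), cursors c1@1 c2@1 c3@1, authorship ..
After op 3 (add_cursor(2)): buffer="tu" (len 2), cursors c1@1 c2@1 c3@1 c4@2, authorship ..

Answer: tu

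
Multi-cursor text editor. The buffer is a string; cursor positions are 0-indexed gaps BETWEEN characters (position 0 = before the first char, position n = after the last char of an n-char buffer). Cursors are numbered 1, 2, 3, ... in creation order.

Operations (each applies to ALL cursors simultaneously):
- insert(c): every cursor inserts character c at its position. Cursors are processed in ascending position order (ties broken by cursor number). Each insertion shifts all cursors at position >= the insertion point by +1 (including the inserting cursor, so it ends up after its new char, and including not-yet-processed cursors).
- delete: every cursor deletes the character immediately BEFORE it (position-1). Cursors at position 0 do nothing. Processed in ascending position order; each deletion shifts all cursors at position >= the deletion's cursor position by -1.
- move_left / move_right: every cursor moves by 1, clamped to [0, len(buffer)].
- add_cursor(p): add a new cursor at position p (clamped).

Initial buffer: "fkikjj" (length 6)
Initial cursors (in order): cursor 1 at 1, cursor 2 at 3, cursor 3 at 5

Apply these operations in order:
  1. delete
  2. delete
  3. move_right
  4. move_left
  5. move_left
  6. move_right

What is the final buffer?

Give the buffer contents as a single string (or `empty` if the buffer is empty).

After op 1 (delete): buffer="kkj" (len 3), cursors c1@0 c2@1 c3@2, authorship ...
After op 2 (delete): buffer="j" (len 1), cursors c1@0 c2@0 c3@0, authorship .
After op 3 (move_right): buffer="j" (len 1), cursors c1@1 c2@1 c3@1, authorship .
After op 4 (move_left): buffer="j" (len 1), cursors c1@0 c2@0 c3@0, authorship .
After op 5 (move_left): buffer="j" (len 1), cursors c1@0 c2@0 c3@0, authorship .
After op 6 (move_right): buffer="j" (len 1), cursors c1@1 c2@1 c3@1, authorship .

Answer: j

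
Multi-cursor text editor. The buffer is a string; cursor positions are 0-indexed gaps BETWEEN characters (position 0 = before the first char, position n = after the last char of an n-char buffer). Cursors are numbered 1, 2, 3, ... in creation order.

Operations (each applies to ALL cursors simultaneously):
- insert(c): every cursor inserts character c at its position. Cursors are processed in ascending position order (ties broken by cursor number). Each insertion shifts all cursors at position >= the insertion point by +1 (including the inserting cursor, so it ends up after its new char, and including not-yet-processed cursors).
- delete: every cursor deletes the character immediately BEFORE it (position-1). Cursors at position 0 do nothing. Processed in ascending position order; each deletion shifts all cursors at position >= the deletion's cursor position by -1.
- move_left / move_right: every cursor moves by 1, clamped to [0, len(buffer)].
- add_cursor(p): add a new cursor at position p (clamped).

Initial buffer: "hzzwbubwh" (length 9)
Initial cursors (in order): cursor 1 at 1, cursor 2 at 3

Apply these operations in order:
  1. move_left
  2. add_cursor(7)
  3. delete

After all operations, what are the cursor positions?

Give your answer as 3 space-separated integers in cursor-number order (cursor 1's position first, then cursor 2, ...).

Answer: 0 1 5

Derivation:
After op 1 (move_left): buffer="hzzwbubwh" (len 9), cursors c1@0 c2@2, authorship .........
After op 2 (add_cursor(7)): buffer="hzzwbubwh" (len 9), cursors c1@0 c2@2 c3@7, authorship .........
After op 3 (delete): buffer="hzwbuwh" (len 7), cursors c1@0 c2@1 c3@5, authorship .......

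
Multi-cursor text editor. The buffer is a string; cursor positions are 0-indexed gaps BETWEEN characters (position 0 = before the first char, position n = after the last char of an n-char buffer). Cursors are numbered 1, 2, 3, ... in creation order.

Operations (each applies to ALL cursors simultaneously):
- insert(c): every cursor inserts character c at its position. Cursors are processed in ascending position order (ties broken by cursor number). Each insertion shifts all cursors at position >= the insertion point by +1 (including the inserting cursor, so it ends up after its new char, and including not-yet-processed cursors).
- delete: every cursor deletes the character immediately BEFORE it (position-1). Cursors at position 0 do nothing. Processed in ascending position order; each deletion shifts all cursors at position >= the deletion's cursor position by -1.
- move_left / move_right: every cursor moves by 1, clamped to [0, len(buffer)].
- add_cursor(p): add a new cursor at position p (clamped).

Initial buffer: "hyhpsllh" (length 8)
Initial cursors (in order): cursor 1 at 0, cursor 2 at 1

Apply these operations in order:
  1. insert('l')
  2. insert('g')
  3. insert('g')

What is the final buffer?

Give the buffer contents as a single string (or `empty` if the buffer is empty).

Answer: lgghlggyhpsllh

Derivation:
After op 1 (insert('l')): buffer="lhlyhpsllh" (len 10), cursors c1@1 c2@3, authorship 1.2.......
After op 2 (insert('g')): buffer="lghlgyhpsllh" (len 12), cursors c1@2 c2@5, authorship 11.22.......
After op 3 (insert('g')): buffer="lgghlggyhpsllh" (len 14), cursors c1@3 c2@7, authorship 111.222.......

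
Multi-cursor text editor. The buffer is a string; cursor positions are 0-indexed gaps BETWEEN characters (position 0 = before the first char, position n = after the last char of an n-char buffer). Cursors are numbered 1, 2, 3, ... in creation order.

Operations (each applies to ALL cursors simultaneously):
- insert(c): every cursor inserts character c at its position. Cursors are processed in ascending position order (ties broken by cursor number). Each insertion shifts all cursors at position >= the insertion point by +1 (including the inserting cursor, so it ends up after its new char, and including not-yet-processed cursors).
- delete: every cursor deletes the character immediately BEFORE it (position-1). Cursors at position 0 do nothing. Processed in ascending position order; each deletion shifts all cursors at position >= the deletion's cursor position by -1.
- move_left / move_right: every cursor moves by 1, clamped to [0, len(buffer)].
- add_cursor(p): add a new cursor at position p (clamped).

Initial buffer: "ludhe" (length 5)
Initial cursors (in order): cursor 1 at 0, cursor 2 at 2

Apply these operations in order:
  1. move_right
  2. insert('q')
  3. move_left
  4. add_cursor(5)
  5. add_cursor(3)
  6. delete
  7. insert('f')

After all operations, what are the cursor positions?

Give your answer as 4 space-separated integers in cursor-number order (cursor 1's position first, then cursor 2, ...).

After op 1 (move_right): buffer="ludhe" (len 5), cursors c1@1 c2@3, authorship .....
After op 2 (insert('q')): buffer="lqudqhe" (len 7), cursors c1@2 c2@5, authorship .1..2..
After op 3 (move_left): buffer="lqudqhe" (len 7), cursors c1@1 c2@4, authorship .1..2..
After op 4 (add_cursor(5)): buffer="lqudqhe" (len 7), cursors c1@1 c2@4 c3@5, authorship .1..2..
After op 5 (add_cursor(3)): buffer="lqudqhe" (len 7), cursors c1@1 c4@3 c2@4 c3@5, authorship .1..2..
After op 6 (delete): buffer="qhe" (len 3), cursors c1@0 c2@1 c3@1 c4@1, authorship 1..
After op 7 (insert('f')): buffer="fqfffhe" (len 7), cursors c1@1 c2@5 c3@5 c4@5, authorship 11234..

Answer: 1 5 5 5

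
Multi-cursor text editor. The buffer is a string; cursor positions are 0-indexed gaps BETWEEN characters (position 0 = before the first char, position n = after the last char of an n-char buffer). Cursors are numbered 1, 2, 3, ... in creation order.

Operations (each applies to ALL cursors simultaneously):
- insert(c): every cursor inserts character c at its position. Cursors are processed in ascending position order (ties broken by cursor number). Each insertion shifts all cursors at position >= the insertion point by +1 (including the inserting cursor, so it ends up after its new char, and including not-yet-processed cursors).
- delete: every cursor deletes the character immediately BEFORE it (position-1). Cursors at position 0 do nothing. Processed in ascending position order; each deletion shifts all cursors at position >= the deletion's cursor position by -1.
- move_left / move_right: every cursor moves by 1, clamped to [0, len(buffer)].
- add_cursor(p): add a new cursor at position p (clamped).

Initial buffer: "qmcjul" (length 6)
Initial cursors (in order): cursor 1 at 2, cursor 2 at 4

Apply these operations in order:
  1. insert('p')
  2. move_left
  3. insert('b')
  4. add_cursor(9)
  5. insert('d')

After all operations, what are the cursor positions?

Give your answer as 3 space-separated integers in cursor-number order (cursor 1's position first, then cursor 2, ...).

After op 1 (insert('p')): buffer="qmpcjpul" (len 8), cursors c1@3 c2@6, authorship ..1..2..
After op 2 (move_left): buffer="qmpcjpul" (len 8), cursors c1@2 c2@5, authorship ..1..2..
After op 3 (insert('b')): buffer="qmbpcjbpul" (len 10), cursors c1@3 c2@7, authorship ..11..22..
After op 4 (add_cursor(9)): buffer="qmbpcjbpul" (len 10), cursors c1@3 c2@7 c3@9, authorship ..11..22..
After op 5 (insert('d')): buffer="qmbdpcjbdpudl" (len 13), cursors c1@4 c2@9 c3@12, authorship ..111..222.3.

Answer: 4 9 12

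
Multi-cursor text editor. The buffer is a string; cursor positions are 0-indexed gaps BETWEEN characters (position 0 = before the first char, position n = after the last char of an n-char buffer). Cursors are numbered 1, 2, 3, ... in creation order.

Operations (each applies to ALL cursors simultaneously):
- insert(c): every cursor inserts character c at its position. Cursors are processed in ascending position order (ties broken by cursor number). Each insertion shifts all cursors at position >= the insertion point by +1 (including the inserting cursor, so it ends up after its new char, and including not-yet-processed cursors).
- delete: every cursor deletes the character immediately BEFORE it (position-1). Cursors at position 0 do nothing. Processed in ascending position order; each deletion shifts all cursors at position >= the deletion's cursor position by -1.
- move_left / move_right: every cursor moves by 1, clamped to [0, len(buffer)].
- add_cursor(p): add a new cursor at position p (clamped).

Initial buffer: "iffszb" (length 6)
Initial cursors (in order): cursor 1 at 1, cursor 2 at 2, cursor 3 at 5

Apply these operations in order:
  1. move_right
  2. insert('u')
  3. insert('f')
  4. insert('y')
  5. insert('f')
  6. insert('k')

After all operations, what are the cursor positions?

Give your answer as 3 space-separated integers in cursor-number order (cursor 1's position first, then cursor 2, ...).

After op 1 (move_right): buffer="iffszb" (len 6), cursors c1@2 c2@3 c3@6, authorship ......
After op 2 (insert('u')): buffer="ifufuszbu" (len 9), cursors c1@3 c2@5 c3@9, authorship ..1.2...3
After op 3 (insert('f')): buffer="ifuffufszbuf" (len 12), cursors c1@4 c2@7 c3@12, authorship ..11.22...33
After op 4 (insert('y')): buffer="ifufyfufyszbufy" (len 15), cursors c1@5 c2@9 c3@15, authorship ..111.222...333
After op 5 (insert('f')): buffer="ifufyffufyfszbufyf" (len 18), cursors c1@6 c2@11 c3@18, authorship ..1111.2222...3333
After op 6 (insert('k')): buffer="ifufyfkfufyfkszbufyfk" (len 21), cursors c1@7 c2@13 c3@21, authorship ..11111.22222...33333

Answer: 7 13 21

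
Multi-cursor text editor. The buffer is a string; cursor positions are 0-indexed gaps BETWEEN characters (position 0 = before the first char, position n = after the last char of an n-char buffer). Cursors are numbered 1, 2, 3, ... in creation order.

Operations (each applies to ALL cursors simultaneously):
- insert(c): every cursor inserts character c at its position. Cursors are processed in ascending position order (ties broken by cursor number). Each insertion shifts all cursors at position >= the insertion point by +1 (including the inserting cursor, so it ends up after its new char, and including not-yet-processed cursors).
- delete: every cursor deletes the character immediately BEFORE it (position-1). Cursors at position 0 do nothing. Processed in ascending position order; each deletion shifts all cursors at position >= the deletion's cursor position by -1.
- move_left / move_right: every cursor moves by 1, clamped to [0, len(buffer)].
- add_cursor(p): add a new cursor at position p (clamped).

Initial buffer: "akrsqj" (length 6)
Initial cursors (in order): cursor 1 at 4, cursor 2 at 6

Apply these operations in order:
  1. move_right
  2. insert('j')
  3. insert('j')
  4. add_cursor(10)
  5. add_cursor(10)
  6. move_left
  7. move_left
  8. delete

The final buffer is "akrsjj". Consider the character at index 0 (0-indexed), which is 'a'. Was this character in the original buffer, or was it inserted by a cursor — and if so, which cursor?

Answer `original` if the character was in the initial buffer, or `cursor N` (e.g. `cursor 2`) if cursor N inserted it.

Answer: original

Derivation:
After op 1 (move_right): buffer="akrsqj" (len 6), cursors c1@5 c2@6, authorship ......
After op 2 (insert('j')): buffer="akrsqjjj" (len 8), cursors c1@6 c2@8, authorship .....1.2
After op 3 (insert('j')): buffer="akrsqjjjjj" (len 10), cursors c1@7 c2@10, authorship .....11.22
After op 4 (add_cursor(10)): buffer="akrsqjjjjj" (len 10), cursors c1@7 c2@10 c3@10, authorship .....11.22
After op 5 (add_cursor(10)): buffer="akrsqjjjjj" (len 10), cursors c1@7 c2@10 c3@10 c4@10, authorship .....11.22
After op 6 (move_left): buffer="akrsqjjjjj" (len 10), cursors c1@6 c2@9 c3@9 c4@9, authorship .....11.22
After op 7 (move_left): buffer="akrsqjjjjj" (len 10), cursors c1@5 c2@8 c3@8 c4@8, authorship .....11.22
After op 8 (delete): buffer="akrsjj" (len 6), cursors c1@4 c2@4 c3@4 c4@4, authorship ....22
Authorship (.=original, N=cursor N): . . . . 2 2
Index 0: author = original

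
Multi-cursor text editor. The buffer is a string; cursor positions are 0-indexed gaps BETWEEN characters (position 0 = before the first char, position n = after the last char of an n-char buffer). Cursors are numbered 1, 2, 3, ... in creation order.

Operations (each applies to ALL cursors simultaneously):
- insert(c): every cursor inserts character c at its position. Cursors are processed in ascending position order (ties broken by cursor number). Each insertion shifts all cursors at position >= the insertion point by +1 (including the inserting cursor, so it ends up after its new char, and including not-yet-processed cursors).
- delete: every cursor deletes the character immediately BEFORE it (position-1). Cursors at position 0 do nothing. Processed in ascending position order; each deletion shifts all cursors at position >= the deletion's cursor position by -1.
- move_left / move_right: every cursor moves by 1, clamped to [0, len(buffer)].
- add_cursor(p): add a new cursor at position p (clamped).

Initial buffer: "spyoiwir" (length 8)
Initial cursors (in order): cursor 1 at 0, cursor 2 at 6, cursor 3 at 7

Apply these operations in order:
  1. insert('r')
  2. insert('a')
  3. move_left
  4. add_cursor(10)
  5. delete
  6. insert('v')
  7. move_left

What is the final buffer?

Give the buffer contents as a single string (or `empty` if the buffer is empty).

Answer: vaspyoiwvvivar

Derivation:
After op 1 (insert('r')): buffer="rspyoiwrirr" (len 11), cursors c1@1 c2@8 c3@10, authorship 1......2.3.
After op 2 (insert('a')): buffer="raspyoiwrairar" (len 14), cursors c1@2 c2@10 c3@13, authorship 11......22.33.
After op 3 (move_left): buffer="raspyoiwrairar" (len 14), cursors c1@1 c2@9 c3@12, authorship 11......22.33.
After op 4 (add_cursor(10)): buffer="raspyoiwrairar" (len 14), cursors c1@1 c2@9 c4@10 c3@12, authorship 11......22.33.
After op 5 (delete): buffer="aspyoiwiar" (len 10), cursors c1@0 c2@7 c4@7 c3@8, authorship 1.......3.
After op 6 (insert('v')): buffer="vaspyoiwvvivar" (len 14), cursors c1@1 c2@10 c4@10 c3@12, authorship 11......24.33.
After op 7 (move_left): buffer="vaspyoiwvvivar" (len 14), cursors c1@0 c2@9 c4@9 c3@11, authorship 11......24.33.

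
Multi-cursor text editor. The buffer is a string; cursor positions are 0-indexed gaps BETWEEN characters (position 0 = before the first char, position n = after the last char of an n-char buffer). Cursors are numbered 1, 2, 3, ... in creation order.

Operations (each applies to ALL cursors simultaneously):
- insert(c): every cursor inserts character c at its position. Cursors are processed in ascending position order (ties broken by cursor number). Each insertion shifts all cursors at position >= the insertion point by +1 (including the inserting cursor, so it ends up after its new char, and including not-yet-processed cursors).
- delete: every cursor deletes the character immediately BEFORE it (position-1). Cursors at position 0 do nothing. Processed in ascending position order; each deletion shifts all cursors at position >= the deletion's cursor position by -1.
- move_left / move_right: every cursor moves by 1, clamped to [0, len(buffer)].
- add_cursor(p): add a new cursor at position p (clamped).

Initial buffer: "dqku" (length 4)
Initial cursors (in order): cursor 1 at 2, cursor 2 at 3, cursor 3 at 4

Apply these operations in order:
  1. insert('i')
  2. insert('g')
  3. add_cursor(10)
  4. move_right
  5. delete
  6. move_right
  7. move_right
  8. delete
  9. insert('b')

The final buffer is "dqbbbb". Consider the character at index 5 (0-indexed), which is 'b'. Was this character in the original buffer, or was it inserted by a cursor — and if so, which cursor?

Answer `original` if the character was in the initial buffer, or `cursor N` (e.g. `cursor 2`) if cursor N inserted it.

After op 1 (insert('i')): buffer="dqikiui" (len 7), cursors c1@3 c2@5 c3@7, authorship ..1.2.3
After op 2 (insert('g')): buffer="dqigkiguig" (len 10), cursors c1@4 c2@7 c3@10, authorship ..11.22.33
After op 3 (add_cursor(10)): buffer="dqigkiguig" (len 10), cursors c1@4 c2@7 c3@10 c4@10, authorship ..11.22.33
After op 4 (move_right): buffer="dqigkiguig" (len 10), cursors c1@5 c2@8 c3@10 c4@10, authorship ..11.22.33
After op 5 (delete): buffer="dqigig" (len 6), cursors c1@4 c2@6 c3@6 c4@6, authorship ..1122
After op 6 (move_right): buffer="dqigig" (len 6), cursors c1@5 c2@6 c3@6 c4@6, authorship ..1122
After op 7 (move_right): buffer="dqigig" (len 6), cursors c1@6 c2@6 c3@6 c4@6, authorship ..1122
After op 8 (delete): buffer="dq" (len 2), cursors c1@2 c2@2 c3@2 c4@2, authorship ..
After op 9 (insert('b')): buffer="dqbbbb" (len 6), cursors c1@6 c2@6 c3@6 c4@6, authorship ..1234
Authorship (.=original, N=cursor N): . . 1 2 3 4
Index 5: author = 4

Answer: cursor 4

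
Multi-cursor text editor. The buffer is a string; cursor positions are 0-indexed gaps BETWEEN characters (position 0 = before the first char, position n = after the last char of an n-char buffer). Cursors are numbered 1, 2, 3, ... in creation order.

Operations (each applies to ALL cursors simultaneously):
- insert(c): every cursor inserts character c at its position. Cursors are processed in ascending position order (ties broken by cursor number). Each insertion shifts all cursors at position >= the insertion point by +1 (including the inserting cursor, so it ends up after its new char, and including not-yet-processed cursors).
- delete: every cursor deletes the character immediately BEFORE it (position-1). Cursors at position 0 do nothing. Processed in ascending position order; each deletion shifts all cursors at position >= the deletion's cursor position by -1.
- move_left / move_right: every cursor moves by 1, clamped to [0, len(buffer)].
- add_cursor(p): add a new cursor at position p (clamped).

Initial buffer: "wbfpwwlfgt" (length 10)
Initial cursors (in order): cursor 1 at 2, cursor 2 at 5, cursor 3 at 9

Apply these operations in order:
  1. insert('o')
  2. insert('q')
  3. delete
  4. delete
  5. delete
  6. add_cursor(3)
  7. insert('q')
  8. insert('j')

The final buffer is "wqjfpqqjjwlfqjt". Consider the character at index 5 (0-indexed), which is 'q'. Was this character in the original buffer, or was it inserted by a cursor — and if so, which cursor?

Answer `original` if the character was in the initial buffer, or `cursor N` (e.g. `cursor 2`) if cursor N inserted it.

After op 1 (insert('o')): buffer="wbofpwowlfgot" (len 13), cursors c1@3 c2@7 c3@12, authorship ..1...2....3.
After op 2 (insert('q')): buffer="wboqfpwoqwlfgoqt" (len 16), cursors c1@4 c2@9 c3@15, authorship ..11...22....33.
After op 3 (delete): buffer="wbofpwowlfgot" (len 13), cursors c1@3 c2@7 c3@12, authorship ..1...2....3.
After op 4 (delete): buffer="wbfpwwlfgt" (len 10), cursors c1@2 c2@5 c3@9, authorship ..........
After op 5 (delete): buffer="wfpwlft" (len 7), cursors c1@1 c2@3 c3@6, authorship .......
After op 6 (add_cursor(3)): buffer="wfpwlft" (len 7), cursors c1@1 c2@3 c4@3 c3@6, authorship .......
After op 7 (insert('q')): buffer="wqfpqqwlfqt" (len 11), cursors c1@2 c2@6 c4@6 c3@10, authorship .1..24...3.
After op 8 (insert('j')): buffer="wqjfpqqjjwlfqjt" (len 15), cursors c1@3 c2@9 c4@9 c3@14, authorship .11..2424...33.
Authorship (.=original, N=cursor N): . 1 1 . . 2 4 2 4 . . . 3 3 .
Index 5: author = 2

Answer: cursor 2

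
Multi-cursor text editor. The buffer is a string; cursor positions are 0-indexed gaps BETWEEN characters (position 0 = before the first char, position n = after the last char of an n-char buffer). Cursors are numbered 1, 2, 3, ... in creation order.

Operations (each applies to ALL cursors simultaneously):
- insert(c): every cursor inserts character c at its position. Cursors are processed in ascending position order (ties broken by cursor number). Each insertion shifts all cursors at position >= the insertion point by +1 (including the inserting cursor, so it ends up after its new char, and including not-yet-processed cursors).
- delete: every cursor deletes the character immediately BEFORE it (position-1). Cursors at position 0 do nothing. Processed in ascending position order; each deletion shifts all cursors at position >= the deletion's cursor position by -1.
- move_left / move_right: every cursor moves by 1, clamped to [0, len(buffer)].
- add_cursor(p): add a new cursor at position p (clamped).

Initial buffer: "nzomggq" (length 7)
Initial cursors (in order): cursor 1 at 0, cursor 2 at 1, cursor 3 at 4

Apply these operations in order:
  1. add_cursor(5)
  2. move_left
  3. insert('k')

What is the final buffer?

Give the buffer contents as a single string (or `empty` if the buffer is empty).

After op 1 (add_cursor(5)): buffer="nzomggq" (len 7), cursors c1@0 c2@1 c3@4 c4@5, authorship .......
After op 2 (move_left): buffer="nzomggq" (len 7), cursors c1@0 c2@0 c3@3 c4@4, authorship .......
After op 3 (insert('k')): buffer="kknzokmkggq" (len 11), cursors c1@2 c2@2 c3@6 c4@8, authorship 12...3.4...

Answer: kknzokmkggq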